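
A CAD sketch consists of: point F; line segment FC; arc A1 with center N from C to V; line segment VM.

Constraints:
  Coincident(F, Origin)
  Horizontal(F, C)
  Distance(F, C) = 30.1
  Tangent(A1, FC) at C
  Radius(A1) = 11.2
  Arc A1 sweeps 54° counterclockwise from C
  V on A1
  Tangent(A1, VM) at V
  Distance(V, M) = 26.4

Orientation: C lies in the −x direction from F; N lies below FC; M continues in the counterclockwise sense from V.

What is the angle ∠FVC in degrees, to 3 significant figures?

20.3°

F is at the origin; FC is horizontal with |FC| = 30.1 and C on the −x side, so C = (-30.1, 0.00). The tangent condition forces NC to be normal to FC, so N = C + (0, -11.2) = (-30.1, -11.2). On A1, C sits at bearing 90° from N; a 54° counterclockwise sweep puts V at bearing 144°, so V = N + 11.2·(cos 144°, sin 144°) = (-39.2, -4.62). Then cos ∠FVC = VF·VC / (|VF||VC|), giving 20.3°.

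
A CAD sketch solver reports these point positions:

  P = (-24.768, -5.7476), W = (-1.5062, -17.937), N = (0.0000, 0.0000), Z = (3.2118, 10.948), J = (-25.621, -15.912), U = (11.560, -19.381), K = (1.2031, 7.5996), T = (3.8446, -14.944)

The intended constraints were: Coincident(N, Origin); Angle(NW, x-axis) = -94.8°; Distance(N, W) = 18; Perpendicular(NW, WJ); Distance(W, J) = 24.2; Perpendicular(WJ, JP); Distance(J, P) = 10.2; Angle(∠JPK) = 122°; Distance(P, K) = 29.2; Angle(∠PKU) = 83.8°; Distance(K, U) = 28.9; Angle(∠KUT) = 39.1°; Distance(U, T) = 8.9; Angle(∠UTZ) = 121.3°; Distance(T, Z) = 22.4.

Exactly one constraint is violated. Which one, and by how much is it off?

Distance(T, Z) = 22.4 — off by 3.50.

N = (0.00, 0.00) ✓; NW at -94.80° ✓; |NW| = 18.00 ✓; ∠(NW, WJ) = 90.00° ✓; |WJ| = 24.20 ✓; ∠(WJ, JP) = 90.00° ✓; |JP| = 10.20 ✓; ∠JPK = 122.0° ✓; |PK| = 29.20 ✓; ∠PKU = 83.80° ✓; |KU| = 28.90 ✓; ∠KUT = 39.10° ✓; |UT| = 8.900 ✓; ∠UTZ = 121.3° ✓; |TZ| = 25.90 ✗.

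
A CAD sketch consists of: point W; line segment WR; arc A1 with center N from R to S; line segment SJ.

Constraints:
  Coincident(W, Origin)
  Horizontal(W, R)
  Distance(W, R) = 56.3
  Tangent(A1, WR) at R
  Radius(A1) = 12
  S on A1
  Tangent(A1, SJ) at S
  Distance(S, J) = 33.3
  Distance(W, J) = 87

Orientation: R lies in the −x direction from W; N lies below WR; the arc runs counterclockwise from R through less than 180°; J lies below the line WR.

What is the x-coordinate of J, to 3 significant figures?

-76.8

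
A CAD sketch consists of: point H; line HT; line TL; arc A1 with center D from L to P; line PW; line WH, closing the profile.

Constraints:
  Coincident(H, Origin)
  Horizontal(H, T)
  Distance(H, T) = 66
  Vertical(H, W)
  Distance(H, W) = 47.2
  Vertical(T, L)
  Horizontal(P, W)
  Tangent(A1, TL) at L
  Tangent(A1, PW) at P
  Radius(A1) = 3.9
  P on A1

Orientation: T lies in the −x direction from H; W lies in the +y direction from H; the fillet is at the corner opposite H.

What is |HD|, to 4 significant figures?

75.71

H and W share the same x with |HW| = 47.2 and W on the +y side, so W = (0.000, 47.20). The virtual corner opposite H is at (-66.00, 47.20). Tangency of A1 to TL means the radius DL is perpendicular to TL and A1 meets PW tangentially, so DP is at right angles to PW, with radius 3.9, so the center D sits 3.9 in from both sides at D = (-62.10, 43.30). Then |HD| = |D − H| = 75.71.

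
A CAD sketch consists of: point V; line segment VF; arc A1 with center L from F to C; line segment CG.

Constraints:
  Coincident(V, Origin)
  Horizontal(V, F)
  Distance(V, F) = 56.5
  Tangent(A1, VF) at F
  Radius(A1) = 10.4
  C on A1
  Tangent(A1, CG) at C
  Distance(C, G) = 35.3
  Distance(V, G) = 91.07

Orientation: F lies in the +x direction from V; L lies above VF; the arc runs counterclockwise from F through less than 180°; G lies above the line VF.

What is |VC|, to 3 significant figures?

65.4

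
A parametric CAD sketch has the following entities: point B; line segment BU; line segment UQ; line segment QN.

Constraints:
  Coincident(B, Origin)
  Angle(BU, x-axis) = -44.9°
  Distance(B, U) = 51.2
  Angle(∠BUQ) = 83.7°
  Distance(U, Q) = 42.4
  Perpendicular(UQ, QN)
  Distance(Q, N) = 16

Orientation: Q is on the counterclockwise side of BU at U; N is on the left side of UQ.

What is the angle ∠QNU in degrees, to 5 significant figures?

69.326°

∠BUQ = 83.7°, so UQ runs at -44.9° + (180° − 83.7°) = 51.400° from the x-axis; with |UQ| = 42.4, Q = U + 42.4·(cos 51.400°, sin 51.400°) = (62.719, -3.0042). UQ ⟂ QN; with |QN| = 16.0 on the left of UQ, N = Q + 16.0·(-0.78152, 0.62388) = (50.215, 6.9779). Then cos ∠QNU = NQ·NU / (|NQ||NU|), giving 69.326°.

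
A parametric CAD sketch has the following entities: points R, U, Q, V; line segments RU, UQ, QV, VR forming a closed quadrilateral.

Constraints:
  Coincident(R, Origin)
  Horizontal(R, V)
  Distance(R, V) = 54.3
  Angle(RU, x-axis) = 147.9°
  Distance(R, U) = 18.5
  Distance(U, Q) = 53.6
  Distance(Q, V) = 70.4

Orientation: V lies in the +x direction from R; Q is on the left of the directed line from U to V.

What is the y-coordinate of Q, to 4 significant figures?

55.97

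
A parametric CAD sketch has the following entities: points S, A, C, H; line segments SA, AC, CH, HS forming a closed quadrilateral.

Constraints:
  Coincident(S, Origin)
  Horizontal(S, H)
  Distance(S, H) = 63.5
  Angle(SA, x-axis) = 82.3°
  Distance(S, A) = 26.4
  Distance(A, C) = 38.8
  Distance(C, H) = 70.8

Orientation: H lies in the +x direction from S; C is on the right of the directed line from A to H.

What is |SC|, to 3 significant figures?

13.0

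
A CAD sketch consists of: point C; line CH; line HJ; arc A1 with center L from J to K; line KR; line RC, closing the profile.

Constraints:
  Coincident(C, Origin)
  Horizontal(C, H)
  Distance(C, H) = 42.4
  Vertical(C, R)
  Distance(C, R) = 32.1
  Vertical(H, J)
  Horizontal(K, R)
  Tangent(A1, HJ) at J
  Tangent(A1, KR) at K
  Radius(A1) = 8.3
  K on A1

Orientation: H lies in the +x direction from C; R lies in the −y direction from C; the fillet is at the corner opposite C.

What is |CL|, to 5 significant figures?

41.584

CR is vertical with |CR| = 32.1 and R on the −y side, so R = (0.0000, -32.100). The virtual corner opposite C is at (42.400, -32.100). The tangent condition forces LJ to be normal to HJ and since A1 is tangent to KR there, LK ⟂ KR, with radius 8.3, so the center L sits 8.3 in from both sides at L = (34.100, -23.800). Then |CL| = |L − C| = 41.584.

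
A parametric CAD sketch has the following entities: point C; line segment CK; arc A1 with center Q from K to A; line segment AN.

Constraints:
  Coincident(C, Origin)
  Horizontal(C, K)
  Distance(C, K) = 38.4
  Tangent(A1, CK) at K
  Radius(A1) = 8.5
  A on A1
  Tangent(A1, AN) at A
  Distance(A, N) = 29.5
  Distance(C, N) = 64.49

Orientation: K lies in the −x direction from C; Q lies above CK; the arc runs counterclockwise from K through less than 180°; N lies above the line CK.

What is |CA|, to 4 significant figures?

35.82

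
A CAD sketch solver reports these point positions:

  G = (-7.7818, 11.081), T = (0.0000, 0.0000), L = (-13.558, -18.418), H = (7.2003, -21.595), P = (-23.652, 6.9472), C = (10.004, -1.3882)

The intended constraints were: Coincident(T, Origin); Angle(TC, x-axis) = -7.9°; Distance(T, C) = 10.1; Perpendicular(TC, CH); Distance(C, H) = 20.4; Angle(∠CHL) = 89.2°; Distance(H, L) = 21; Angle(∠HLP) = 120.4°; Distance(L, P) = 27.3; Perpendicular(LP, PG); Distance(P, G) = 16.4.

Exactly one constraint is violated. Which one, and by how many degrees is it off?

Perpendicular(LP, PG) — off by 7.10°.

T = (0.00, 0.00) ✓; TC at -7.900° ✓; |TC| = 10.10 ✓; ∠(TC, CH) = 90.00° ✓; |CH| = 20.40 ✓; ∠CHL = 89.20° ✓; |HL| = 21.00 ✓; ∠HLP = 120.4° ✓; |LP| = 27.30 ✓; ∠(LP, PG) = 97.10° ✗; |PG| = 16.40 ✓.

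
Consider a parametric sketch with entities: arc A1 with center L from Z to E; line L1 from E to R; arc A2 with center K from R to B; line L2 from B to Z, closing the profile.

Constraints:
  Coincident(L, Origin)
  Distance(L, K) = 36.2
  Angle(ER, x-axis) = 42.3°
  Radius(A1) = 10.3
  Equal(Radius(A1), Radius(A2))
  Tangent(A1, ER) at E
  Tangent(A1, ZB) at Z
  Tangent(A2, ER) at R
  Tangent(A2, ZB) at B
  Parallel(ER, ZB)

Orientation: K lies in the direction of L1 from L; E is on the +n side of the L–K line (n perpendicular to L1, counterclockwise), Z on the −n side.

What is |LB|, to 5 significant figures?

37.637

Tangency of A1 to both parallel lines with radius 10.3 puts E and Z at L ± 10.3·n: E = (-6.9320, 7.6182), Z = (6.9320, -7.6182). Equal radii place R and B the same way about K: R = K + 10.3·n = (19.843, 31.981), B = K − 10.3·n = (33.707, 16.745). Then |LB| = |B − L| = 37.637.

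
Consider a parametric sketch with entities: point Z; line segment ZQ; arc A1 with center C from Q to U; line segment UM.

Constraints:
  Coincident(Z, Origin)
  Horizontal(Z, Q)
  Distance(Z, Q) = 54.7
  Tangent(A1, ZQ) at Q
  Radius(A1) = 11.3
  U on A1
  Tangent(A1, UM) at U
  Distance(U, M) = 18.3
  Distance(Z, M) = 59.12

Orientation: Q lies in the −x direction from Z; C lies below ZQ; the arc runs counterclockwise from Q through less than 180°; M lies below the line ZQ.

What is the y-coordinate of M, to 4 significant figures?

-32.19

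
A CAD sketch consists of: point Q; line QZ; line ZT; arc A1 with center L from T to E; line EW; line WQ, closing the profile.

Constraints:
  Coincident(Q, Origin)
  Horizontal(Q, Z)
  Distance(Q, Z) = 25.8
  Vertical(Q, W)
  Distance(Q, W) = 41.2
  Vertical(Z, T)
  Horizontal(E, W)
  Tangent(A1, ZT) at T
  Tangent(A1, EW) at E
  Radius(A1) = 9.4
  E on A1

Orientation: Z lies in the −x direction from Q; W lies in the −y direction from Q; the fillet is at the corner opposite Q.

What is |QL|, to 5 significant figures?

35.780

Q and W share the same x with |QW| = 41.2 and W on the −y side, so W = (0.0000, -41.200). The virtual corner opposite Q is at (-25.800, -41.200). Since A1 is tangent to ZT there, LT ⟂ ZT and the tangent condition forces LE to be normal to EW, with radius 9.4, so the center L sits 9.4 in from both sides at L = (-16.400, -31.800). Then |QL| = |L − Q| = 35.780.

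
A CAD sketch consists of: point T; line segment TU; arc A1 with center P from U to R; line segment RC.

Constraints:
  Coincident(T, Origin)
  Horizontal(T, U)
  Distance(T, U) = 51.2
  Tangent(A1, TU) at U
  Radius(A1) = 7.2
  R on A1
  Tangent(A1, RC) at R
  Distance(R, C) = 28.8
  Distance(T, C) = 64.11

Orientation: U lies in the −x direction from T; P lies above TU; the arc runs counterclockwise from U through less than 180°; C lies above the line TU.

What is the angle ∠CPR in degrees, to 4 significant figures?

75.96°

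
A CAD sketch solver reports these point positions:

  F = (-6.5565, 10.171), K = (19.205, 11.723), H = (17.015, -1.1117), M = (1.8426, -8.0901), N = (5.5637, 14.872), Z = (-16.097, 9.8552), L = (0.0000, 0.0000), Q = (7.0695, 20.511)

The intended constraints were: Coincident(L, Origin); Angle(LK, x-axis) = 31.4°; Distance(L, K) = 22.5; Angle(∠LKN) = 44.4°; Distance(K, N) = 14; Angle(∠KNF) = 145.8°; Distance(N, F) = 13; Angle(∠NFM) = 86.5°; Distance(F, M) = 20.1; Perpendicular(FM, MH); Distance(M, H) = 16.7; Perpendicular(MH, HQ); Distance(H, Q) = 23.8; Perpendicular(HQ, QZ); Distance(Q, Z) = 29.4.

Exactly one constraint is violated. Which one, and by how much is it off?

Distance(Q, Z) = 29.4 — off by 3.90.

L = (0.00, 0.00) ✓; LK at 31.40° ✓; |LK| = 22.50 ✓; ∠LKN = 44.40° ✓; |KN| = 14.00 ✓; ∠KNF = 145.8° ✓; |NF| = 13.00 ✓; ∠NFM = 86.50° ✓; |FM| = 20.10 ✓; ∠(FM, MH) = 90.00° ✓; |MH| = 16.70 ✓; ∠(MH, HQ) = 90.00° ✓; |HQ| = 23.80 ✓; ∠(HQ, QZ) = 90.00° ✓; |QZ| = 25.50 ✗.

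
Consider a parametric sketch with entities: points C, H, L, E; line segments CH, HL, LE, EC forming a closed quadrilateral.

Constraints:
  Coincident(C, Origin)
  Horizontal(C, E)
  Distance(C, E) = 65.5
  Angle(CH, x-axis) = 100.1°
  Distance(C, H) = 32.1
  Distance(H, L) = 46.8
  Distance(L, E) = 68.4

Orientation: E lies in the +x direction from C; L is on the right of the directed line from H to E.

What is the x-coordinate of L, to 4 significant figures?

-1.237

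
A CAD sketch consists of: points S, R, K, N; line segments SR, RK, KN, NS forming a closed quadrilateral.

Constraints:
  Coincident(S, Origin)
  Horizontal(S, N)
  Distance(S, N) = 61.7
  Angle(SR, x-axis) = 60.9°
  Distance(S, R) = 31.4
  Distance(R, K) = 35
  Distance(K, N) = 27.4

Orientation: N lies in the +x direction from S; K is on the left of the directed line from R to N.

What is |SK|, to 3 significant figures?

56.0

Checks: |RK| = 35.00 ✓; |KN| = 27.40 ✓.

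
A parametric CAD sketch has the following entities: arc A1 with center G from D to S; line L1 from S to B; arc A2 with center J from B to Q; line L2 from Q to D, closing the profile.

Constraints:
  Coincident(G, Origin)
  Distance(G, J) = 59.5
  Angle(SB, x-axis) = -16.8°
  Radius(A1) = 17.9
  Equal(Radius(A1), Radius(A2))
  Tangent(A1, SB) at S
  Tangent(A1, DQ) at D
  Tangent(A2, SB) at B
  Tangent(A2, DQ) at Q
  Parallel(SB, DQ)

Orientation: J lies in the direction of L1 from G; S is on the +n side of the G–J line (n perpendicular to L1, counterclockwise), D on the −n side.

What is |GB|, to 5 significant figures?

62.134

The slot axis is L1's direction at -16.8°, so u = (cos -16.8°, sin -16.8°) = (0.95732, -0.28903) and n = (−sin -16.8°, cos -16.8°) = (0.28903, 0.95732). G is at the origin and J lies 59.5 along u from G, so J = 59.5·u = (56.961, -17.197). Tangency of A1 to both parallel lines with radius 17.9 puts S and D at G ± 17.9·n: S = (5.1737, 17.136), D = (-5.1737, -17.136). Equal radii place B and Q the same way about J: B = J + 17.9·n = (62.134, -0.061373), Q = J − 17.9·n = (51.787, -34.333). Then |GB| = |B − G| = 62.134.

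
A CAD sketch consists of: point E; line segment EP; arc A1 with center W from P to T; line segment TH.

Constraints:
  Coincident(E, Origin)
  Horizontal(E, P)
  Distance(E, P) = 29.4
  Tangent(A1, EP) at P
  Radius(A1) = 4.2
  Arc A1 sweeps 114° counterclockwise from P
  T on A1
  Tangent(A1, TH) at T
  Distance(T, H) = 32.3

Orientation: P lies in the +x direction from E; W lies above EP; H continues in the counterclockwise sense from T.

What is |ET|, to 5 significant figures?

33.758

E is at the origin; EP is horizontal with |EP| = 29.4 and P on the +x side, so P = (29.400, 0.0000). The tangent condition forces WP to be normal to EP, so W = P + (0, 4.2) = (29.400, 4.2000). On A1, P sits at bearing -90° from W; a 114° counterclockwise sweep puts T at bearing 24°, so T = W + 4.2·(cos 24°, sin 24°) = (33.237, 5.9083). Then |ET| = |T − E| = 33.758.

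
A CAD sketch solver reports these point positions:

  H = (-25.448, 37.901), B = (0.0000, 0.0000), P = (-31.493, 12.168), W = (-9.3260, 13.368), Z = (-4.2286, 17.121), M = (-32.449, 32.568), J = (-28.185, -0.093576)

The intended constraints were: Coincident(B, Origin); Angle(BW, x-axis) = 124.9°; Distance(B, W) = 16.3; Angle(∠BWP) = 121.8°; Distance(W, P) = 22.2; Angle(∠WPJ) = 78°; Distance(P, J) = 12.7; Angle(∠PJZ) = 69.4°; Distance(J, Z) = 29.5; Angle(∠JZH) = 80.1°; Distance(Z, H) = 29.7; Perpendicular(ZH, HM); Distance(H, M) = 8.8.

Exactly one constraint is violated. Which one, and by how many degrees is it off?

Perpendicular(ZH, HM) — off by 8.30°.

B = (0.00, 0.00) ✓; BW at 124.9° ✓; |BW| = 16.30 ✓; ∠BWP = 121.8° ✓; |WP| = 22.20 ✓; ∠WPJ = 78.00° ✓; |PJ| = 12.70 ✓; ∠PJZ = 69.40° ✓; |JZ| = 29.50 ✓; ∠JZH = 80.10° ✓; |ZH| = 29.70 ✓; ∠(ZH, HM) = 81.70° ✗; |HM| = 8.801 ✓.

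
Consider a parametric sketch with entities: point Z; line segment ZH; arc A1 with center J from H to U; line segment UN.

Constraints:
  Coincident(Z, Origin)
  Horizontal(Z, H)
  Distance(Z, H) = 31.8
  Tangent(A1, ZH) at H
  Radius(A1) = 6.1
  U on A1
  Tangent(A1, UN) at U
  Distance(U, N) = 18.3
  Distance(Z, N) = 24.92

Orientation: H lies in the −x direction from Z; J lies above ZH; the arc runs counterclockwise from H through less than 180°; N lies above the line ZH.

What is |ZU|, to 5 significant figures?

26.791

Checks: |JU| = 6.100 ✓; ∠(JU, UN) = 90.00° ✓; |UN| = 18.30 ✓; |ZN| = 24.92 ✓.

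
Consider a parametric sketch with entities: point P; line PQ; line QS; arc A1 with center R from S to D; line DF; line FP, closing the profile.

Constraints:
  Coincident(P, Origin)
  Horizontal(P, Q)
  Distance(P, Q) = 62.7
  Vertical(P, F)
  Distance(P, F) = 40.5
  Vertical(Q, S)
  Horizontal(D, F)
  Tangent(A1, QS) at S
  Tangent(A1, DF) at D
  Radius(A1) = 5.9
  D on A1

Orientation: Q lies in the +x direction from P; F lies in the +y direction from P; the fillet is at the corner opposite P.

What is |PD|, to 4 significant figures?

69.76

P is at the origin; P and Q share the same y with |PQ| = 62.7 and Q on the +x side, so Q = (62.70, 0.000). PF is vertical with |PF| = 40.5 and F on the +y side, so F = (0.000, 40.50). The virtual corner opposite P is at (62.70, 40.50). Since A1 is tangent to QS there, RS ⟂ QS and tangency of A1 to DF means the radius RD is perpendicular to DF, with radius 5.9, so the center R sits 5.9 in from both sides at R = (56.80, 34.60). That places the tangent points at S = (62.70, 34.60) on QS and D = (56.80, 40.50) on DF. Then |PD| = |D − P| = 69.76.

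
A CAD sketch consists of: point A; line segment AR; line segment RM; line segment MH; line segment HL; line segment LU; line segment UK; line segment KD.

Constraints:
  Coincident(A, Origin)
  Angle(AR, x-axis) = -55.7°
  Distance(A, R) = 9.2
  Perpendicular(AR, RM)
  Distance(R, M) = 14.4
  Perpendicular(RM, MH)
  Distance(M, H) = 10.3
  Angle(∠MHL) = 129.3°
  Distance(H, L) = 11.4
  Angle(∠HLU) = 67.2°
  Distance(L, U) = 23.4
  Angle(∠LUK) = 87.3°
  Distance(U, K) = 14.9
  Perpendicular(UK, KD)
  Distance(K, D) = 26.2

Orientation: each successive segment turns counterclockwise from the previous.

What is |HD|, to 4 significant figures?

8.492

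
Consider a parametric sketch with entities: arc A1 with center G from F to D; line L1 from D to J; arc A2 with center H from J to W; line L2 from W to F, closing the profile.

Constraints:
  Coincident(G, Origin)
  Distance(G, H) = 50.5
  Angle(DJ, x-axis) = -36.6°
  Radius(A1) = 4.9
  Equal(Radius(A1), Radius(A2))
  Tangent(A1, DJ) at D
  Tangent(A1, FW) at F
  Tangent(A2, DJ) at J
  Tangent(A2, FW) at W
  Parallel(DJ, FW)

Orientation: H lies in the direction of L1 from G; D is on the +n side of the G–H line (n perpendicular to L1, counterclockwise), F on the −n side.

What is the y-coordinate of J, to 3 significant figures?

-26.2

The slot axis is L1's direction at -36.6°, so u = (cos -36.6°, sin -36.6°) = (0.803, -0.596) and n = (−sin -36.6°, cos -36.6°) = (0.596, 0.803). G is at the origin and H lies 50.5 along u from G, so H = 50.5·u = (40.5, -30.1). Tangency of A1 to both parallel lines with radius 4.9 puts D and F at G ± 4.9·n: D = (2.92, 3.93), F = (-2.92, -3.93). Equal radii place J and W the same way about H: J = H + 4.9·n = (43.5, -26.2), W = H − 4.9·n = (37.6, -34.0). So J.y = -26.2.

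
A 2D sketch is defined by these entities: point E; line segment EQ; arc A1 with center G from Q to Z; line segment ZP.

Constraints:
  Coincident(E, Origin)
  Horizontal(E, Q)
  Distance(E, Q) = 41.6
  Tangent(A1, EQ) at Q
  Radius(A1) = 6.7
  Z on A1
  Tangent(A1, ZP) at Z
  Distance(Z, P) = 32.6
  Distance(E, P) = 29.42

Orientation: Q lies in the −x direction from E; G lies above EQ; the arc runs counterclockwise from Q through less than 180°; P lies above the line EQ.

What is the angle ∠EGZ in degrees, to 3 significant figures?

34.4°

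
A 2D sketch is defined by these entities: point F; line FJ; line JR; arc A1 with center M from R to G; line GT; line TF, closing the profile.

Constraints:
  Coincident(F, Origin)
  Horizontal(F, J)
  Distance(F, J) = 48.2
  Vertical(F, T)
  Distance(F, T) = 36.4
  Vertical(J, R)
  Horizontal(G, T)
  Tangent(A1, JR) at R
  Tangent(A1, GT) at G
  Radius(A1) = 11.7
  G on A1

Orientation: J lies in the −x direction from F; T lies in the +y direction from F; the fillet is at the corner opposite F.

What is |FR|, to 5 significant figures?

54.160

F is at the origin; FJ is horizontal with |FJ| = 48.2 and J on the −x side, so J = (-48.200, 0.0000). FT is vertical with |FT| = 36.4 and T on the +y side, so T = (0.0000, 36.400). The virtual corner opposite F is at (-48.200, 36.400). Tangency of A1 to JR means the radius MR is perpendicular to JR and since A1 is tangent to GT there, MG ⟂ GT, with radius 11.7, so the center M sits 11.7 in from both sides at M = (-36.500, 24.700). That places the tangent points at R = (-48.200, 24.700) on JR and G = (-36.500, 36.400) on GT. Then |FR| = |R − F| = 54.160.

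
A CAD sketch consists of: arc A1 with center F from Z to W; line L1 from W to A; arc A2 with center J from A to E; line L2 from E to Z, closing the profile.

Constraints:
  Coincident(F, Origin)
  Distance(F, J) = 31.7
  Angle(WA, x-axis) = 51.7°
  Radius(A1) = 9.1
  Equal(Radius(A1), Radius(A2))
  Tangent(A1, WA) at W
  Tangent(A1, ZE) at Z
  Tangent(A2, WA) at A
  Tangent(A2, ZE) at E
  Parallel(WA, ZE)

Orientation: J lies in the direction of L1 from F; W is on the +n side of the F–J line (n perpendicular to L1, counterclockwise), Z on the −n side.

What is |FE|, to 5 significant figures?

32.980

The slot axis is L1's direction at 51.7°, so u = (cos 51.7°, sin 51.7°) = (0.61978, 0.78478) and n = (−sin 51.7°, cos 51.7°) = (-0.78478, 0.61978). F is at the origin and J lies 31.7 along u from F, so J = 31.7·u = (19.647, 24.877). Tangency of A1 to both parallel lines with radius 9.1 puts W and Z at F ± 9.1·n: W = (-7.1415, 5.6400), Z = (7.1415, -5.6400). Equal radii place A and E the same way about J: A = J + 9.1·n = (12.506, 30.517), E = J − 9.1·n = (26.788, 19.237). Then |FE| = |E − F| = 32.980.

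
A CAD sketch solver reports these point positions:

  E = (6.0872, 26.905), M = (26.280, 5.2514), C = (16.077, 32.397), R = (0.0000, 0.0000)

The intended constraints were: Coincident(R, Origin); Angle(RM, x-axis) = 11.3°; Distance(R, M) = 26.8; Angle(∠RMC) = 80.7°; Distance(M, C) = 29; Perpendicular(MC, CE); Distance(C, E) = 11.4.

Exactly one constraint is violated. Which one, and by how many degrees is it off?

Perpendicular(MC, CE) — off by 8.20°.

R = (0.00, 0.00) ✓; RM at 11.30° ✓; |RM| = 26.80 ✓; ∠RMC = 80.70° ✓; |MC| = 29.00 ✓; ∠(MC, CE) = 98.20° ✗; |CE| = 11.40 ✓.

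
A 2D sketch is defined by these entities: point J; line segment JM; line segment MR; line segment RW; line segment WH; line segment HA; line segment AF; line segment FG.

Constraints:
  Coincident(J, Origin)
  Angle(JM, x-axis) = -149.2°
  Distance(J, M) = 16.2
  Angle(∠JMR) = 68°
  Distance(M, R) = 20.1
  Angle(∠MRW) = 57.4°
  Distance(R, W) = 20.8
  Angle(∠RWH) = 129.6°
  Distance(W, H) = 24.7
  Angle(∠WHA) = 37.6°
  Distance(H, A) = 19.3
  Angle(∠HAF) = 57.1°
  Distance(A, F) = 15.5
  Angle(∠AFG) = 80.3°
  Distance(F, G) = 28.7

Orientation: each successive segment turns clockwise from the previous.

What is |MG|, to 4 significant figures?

35.89

∠HAF = 57.1° gives AF at 20.50° from the x-axis; with |AF| = 15.5, F = (7.790, -3.657). ∠AFG = 80.3° gives FG at -79.20° from the x-axis; with |FG| = 28.7, G = (13.17, -31.85). Then |MG| = |G − M| = 35.89.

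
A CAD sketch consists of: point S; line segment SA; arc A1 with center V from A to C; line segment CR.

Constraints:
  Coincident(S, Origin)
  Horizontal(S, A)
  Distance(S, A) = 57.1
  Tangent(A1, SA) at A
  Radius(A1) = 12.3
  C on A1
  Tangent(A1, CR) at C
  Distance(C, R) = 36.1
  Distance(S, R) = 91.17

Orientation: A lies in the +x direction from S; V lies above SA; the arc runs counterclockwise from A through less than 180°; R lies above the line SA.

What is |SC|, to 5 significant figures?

69.163

S is at the origin; S and A share the same y with |SA| = 57.1 and A on the +x side, so A = (57.100, 0.0000). The tangent condition forces VA to be normal to SA, so V = A + (0, 12.3) = (57.100, 12.300). Since VC ⟂ CR (tangency), |VR| = √(12.3² + 36.1²) = 38.138 regardless of where C sits on A1. So R lies on both circle(S, 91.17) and circle(V, 38.138); the above-SA intersection is R = (80.844, 42.145). C is the foot of the tangent from R: C = (68.681, 8.1557).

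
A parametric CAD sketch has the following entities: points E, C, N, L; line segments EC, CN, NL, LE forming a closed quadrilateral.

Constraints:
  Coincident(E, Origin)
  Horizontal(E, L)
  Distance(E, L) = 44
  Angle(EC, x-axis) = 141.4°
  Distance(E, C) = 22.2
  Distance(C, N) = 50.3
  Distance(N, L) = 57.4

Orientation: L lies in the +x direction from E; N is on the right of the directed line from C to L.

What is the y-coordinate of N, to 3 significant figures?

-34.1

E is at the origin; EL is horizontal with |EL| = 44.0 and L in +x, so L = (44.0, 0). EC runs at 141.4° with |EC| = 22.2, so C = (-17.3, 13.9). N is determined by |CN| = 50.3 and |NL| = 57.4 together: it lies at the intersection of circle(C, 50.3) and circle(L, 57.4). With |CL| = 62.9, the foot of the radical line on CL is 25.4 from C and the perpendicular offset is √(50.3² − 25.4²) = 43.4. Taking the right-of-CL solution: N = (-2.17, -34.1).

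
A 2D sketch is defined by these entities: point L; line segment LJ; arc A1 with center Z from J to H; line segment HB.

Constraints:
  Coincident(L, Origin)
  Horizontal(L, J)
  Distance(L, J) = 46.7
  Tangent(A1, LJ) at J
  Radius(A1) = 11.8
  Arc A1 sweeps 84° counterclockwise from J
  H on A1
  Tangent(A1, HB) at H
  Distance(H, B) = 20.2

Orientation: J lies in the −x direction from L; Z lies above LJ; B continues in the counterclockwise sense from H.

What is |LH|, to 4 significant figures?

36.53

L is at the origin; LJ is horizontal with |LJ| = 46.7 and J on the −x side, so J = (-46.70, 0.000). The tangent condition forces ZJ to be normal to LJ, so Z = J + (0, 11.8) = (-46.70, 11.80). On A1, J sits at bearing -90° from Z; an 84° counterclockwise sweep puts H at bearing -6°, so H = Z + 11.8·(cos -6°, sin -6°) = (-34.96, 10.57). Then |LH| = |H − L| = 36.53.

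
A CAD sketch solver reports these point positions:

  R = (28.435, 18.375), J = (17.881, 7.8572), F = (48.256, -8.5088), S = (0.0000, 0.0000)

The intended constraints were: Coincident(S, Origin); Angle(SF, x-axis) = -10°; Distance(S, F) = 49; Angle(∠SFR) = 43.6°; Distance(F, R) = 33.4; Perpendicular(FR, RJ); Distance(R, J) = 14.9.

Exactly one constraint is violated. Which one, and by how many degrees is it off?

Perpendicular(FR, RJ) — off by 8.50°.

S = (0.00, 0.00) ✓; SF at -10.00° ✓; |SF| = 49.00 ✓; ∠SFR = 43.60° ✓; |FR| = 33.40 ✓; ∠(FR, RJ) = 98.50° ✗; |RJ| = 14.90 ✓.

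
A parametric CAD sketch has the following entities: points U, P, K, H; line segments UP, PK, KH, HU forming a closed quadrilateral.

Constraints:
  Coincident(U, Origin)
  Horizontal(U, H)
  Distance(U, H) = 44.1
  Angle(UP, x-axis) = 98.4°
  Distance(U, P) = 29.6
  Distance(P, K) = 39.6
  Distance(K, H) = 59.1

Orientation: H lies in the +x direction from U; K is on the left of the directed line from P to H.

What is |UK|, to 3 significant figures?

61.2

Checks: |PK| = 39.60 ✓; |KH| = 59.10 ✓.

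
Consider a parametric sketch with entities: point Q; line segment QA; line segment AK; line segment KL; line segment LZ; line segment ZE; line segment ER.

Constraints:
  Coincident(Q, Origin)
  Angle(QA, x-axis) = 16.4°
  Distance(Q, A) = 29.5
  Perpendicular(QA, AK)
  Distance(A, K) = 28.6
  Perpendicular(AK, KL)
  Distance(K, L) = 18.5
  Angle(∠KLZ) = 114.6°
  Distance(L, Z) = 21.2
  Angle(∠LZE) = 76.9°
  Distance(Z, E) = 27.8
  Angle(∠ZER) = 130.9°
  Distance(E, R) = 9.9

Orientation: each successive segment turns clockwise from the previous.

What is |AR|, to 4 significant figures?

12.52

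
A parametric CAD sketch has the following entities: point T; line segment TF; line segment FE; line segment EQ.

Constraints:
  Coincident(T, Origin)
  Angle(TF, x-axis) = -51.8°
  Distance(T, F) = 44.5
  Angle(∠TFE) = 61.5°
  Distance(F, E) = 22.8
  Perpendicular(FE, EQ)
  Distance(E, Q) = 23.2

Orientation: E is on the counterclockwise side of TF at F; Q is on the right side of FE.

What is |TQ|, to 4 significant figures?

62.33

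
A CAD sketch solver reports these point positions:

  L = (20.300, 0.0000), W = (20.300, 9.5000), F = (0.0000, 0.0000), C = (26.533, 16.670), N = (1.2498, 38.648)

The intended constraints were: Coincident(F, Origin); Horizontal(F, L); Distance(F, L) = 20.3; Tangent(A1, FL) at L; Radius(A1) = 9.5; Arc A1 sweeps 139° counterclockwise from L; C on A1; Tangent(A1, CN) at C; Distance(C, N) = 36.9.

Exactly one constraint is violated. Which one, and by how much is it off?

Distance(C, N) = 36.9 — off by 3.40.

F = (0.00, 0.00) ✓; F.y = 0.00, L.y = 0.00 ✓; |FL| = 20.30 ✓; ∠(WL, LF) = 90.00° ✓; |WL| = 9.500 ✓; bearing(W→C) − bearing(W→L) = 139.0° ✓; |WC| = 9.500 ✓; ∠(WC, CN) = 90.00° ✓; |CN| = 33.50 ✗.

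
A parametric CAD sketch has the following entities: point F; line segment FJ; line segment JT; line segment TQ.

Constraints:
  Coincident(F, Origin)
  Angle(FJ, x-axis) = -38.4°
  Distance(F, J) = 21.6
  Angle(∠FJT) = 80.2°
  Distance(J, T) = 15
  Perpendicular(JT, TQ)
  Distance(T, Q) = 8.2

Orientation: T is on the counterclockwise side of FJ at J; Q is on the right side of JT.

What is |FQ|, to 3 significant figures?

31.6

∠FJT = 80.2°, so JT runs at -38.4° + (180° − 80.2°) = 61.4° from the x-axis; with |JT| = 15.0, T = J + 15.0·(cos 61.4°, sin 61.4°) = (24.1, -0.247). JT ⟂ TQ; with |TQ| = 8.2 on the right of JT, Q = T + 8.2·(0.878, -0.479) = (31.3, -4.17). Then |FQ| = |Q − F| = 31.6.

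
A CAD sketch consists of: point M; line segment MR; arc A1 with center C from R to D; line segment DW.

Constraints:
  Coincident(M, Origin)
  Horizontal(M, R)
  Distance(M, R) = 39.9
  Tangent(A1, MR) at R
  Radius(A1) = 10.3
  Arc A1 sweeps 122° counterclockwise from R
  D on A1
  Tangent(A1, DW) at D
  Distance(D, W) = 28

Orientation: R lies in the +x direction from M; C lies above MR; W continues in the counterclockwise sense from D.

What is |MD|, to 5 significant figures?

51.124

M is at the origin; MR is horizontal with |MR| = 39.9 and R on the +x side, so R = (39.900, 0.0000). Tangency of A1 to MR means the radius CR is perpendicular to MR, so C = R + (0, 10.3) = (39.900, 10.300). On A1, R sits at bearing -90° from C; a 122° counterclockwise sweep puts D at bearing 32°, so D = C + 10.3·(cos 32°, sin 32°) = (48.635, 15.758). Then |MD| = |D − M| = 51.124.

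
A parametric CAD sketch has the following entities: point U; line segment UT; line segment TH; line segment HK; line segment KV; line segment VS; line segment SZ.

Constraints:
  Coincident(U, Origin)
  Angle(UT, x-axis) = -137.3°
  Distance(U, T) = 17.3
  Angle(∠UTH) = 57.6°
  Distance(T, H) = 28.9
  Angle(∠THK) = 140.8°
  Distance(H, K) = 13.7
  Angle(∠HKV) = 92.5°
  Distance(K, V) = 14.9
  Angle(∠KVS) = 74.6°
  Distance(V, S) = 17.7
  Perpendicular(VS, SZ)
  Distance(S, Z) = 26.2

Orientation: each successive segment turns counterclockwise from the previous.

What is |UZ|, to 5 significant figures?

39.356

U is at the origin; UT runs at -137.3° with length 17.3, so T = (-12.714, -11.732). ∠UTH = 57.6° gives TH at -14.900° from the x-axis; with |TH| = 28.9, H = (15.214, -19.163). ∠THK = 140.8° gives HK at 24.300° from the x-axis; with |HK| = 13.7, K = (27.700, -13.526). ∠HKV = 92.5° gives KV at 111.80° from the x-axis; with |KV| = 14.9, V = (22.167, 0.30889). ∠KVS = 74.6° gives VS at -142.80° from the x-axis; with |VS| = 17.7, S = (8.0685, -10.393). VS ⟂ SZ, so SZ runs at -52.800°; with |SZ| = 26.2, Z = (23.909, -31.262). Then |UZ| = |Z − U| = 39.356.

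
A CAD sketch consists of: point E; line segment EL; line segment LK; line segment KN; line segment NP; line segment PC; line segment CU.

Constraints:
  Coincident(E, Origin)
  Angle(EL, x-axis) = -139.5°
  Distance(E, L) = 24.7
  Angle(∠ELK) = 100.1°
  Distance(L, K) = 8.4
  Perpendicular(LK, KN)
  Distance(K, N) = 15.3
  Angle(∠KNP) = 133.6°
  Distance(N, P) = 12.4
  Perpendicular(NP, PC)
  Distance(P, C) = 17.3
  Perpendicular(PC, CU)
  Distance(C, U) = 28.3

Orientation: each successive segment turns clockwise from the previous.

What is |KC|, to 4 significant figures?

23.78

E is at the origin; EL runs at -139.5° with length 24.7, so L = (-18.78, -16.04). ∠ELK = 100.1° gives LK at 140.6° from the x-axis; with |LK| = 8.4, K = (-25.27, -10.71). LK is perpendicular to KN, so KN runs at 50.60°; with |KN| = 15.3, N = (-15.56, 1.113). ∠KNP = 133.6° gives NP at 4.200° from the x-axis; with |NP| = 12.4, P = (-3.195, 2.021). NP is perpendicular to PC, so PC runs at -85.80°; with |PC| = 17.3, C = (-1.928, -15.23). Then |KC| = |C − K| = 23.78.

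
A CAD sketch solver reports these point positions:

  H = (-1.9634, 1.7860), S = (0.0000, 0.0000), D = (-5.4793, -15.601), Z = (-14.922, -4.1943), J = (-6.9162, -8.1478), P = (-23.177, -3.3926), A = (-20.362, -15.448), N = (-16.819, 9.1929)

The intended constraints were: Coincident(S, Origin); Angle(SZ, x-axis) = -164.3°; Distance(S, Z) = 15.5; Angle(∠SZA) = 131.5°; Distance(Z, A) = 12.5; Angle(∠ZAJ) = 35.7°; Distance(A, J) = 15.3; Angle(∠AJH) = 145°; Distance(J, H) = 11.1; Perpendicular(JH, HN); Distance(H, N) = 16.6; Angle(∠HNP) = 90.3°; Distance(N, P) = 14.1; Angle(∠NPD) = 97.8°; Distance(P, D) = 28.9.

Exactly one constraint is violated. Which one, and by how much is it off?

Distance(P, D) = 28.9 — off by 7.40.

S = (0.00, 0.00) ✓; SZ at -164.3° ✓; |SZ| = 15.50 ✓; ∠SZA = 131.5° ✓; |ZA| = 12.50 ✓; ∠ZAJ = 35.70° ✓; |AJ| = 15.30 ✓; ∠AJH = 145.0° ✓; |JH| = 11.10 ✓; ∠(JH, HN) = 90.00° ✓; |HN| = 16.60 ✓; ∠HNP = 90.30° ✓; |NP| = 14.10 ✓; ∠NPD = 97.80° ✓; |PD| = 21.50 ✗.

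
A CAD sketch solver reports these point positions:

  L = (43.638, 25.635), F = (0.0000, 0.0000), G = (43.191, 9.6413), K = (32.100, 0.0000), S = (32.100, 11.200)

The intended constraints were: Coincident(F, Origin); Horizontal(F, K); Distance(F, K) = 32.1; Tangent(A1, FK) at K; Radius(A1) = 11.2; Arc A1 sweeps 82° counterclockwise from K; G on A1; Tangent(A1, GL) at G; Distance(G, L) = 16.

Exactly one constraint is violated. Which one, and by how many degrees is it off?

Tangent(A1, GL) at G — off by 6.40°.

F = (0.00, 0.00) ✓; F.y = 0.00, K.y = 0.00 ✓; |FK| = 32.10 ✓; ∠(SK, KF) = 90.00° ✓; |SK| = 11.20 ✓; bearing(S→G) − bearing(S→K) = 82.00° ✓; |SG| = 11.20 ✓; ∠(SG, GL) = 83.60° ✗; |GL| = 16.00 ✓.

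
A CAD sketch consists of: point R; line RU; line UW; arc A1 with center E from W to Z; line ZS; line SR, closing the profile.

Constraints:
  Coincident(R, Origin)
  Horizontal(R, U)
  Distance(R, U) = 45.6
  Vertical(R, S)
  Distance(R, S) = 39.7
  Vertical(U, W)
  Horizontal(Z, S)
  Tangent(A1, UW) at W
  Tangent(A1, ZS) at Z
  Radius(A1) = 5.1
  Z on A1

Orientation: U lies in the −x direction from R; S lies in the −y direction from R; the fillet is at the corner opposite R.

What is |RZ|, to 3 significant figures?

56.7

R is at the origin; R and U share the same y with |RU| = 45.6 and U on the −x side, so U = (-45.6, 0.00). RS is vertical with |RS| = 39.7 and S on the −y side, so S = (0.00, -39.7). The virtual corner opposite R is at (-45.6, -39.7). A1 meets UW tangentially, so EW is at right angles to UW and A1 meets ZS tangentially, so EZ is at right angles to ZS, with radius 5.1, so the center E sits 5.1 in from both sides at E = (-40.5, -34.6). That places the tangent points at W = (-45.6, -34.6) on UW and Z = (-40.5, -39.7) on ZS. Then |RZ| = |Z − R| = 56.7.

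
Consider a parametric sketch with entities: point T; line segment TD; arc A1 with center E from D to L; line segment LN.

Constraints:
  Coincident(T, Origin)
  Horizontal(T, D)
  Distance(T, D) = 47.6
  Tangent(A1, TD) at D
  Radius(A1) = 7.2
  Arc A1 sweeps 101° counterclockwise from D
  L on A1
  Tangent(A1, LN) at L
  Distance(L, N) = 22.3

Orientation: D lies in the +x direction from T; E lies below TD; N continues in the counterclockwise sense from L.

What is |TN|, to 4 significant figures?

54.17

T is at the origin; T and D share the same y with |TD| = 47.6 and D on the +x side, so D = (47.60, 0.000). Tangency of A1 to TD means the radius ED is perpendicular to TD, so E = D + (0, -7.2) = (47.60, -7.200). On A1, D sits at bearing 90° from E; a 101° counterclockwise sweep puts L at bearing 191°, so L = E + 7.2·(cos 191°, sin 191°) = (40.53, -8.574). The tangent condition forces EL to be normal to LN, so LN runs along (−sin 191°, cos 191°); with |LN| = 22.3, N = (44.79, -30.46). Then |TN| = |N − T| = 54.17.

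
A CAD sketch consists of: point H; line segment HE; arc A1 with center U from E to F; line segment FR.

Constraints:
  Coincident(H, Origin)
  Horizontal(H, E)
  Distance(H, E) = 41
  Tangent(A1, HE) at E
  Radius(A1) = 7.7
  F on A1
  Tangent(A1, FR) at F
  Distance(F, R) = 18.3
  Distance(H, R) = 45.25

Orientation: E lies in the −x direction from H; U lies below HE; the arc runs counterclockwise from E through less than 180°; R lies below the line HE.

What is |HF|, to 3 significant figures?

48.8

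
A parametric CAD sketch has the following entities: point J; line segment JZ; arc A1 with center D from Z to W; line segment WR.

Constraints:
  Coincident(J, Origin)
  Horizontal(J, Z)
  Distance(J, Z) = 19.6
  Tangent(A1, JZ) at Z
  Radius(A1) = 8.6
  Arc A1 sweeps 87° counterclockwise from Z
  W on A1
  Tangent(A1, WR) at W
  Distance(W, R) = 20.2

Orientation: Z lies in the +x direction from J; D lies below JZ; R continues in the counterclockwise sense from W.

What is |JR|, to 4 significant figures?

30.02

On A1, Z sits at bearing 90° from D; an 87° counterclockwise sweep puts W at bearing 177°, so W = D + 8.6·(cos 177°, sin 177°) = (11.01, -8.150). A1 meets WR tangentially, so DW is at right angles to WR, so WR runs along (−sin 177°, cos 177°); with |WR| = 20.2, R = (9.955, -28.32). Then |JR| = |R − J| = 30.02.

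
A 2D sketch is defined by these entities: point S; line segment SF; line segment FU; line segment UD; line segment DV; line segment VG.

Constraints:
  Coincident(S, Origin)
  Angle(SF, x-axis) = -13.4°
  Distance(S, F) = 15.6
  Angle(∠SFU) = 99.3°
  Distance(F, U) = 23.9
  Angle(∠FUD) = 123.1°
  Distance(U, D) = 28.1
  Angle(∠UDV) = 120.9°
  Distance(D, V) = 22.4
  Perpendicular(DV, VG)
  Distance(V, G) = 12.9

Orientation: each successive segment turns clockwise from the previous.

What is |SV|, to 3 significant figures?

42.7

S is at the origin; SF runs at -13.4° with length 15.6, so F = (15.2, -3.62). ∠SFU = 99.3° gives FU at -94.1° from the x-axis; with |FU| = 23.9, U = (13.5, -27.5). ∠FUD = 123.1° gives UD at -151° from the x-axis; with |UD| = 28.1, D = (-11.1, -41.1). ∠UDV = 120.9° gives DV at 150° from the x-axis; with |DV| = 22.4, V = (-30.5, -29.8). Then |SV| = |V − S| = 42.7.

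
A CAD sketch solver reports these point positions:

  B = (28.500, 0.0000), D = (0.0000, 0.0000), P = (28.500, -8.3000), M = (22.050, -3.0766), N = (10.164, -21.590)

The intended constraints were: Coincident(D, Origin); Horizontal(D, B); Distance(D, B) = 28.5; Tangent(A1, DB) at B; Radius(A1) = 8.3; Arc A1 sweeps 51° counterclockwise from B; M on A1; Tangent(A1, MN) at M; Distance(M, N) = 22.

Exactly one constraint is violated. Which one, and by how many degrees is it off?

Tangent(A1, MN) at M — off by 6.30°.

D = (0.00, 0.00) ✓; D.y = 0.00, B.y = 0.00 ✓; |DB| = 28.50 ✓; ∠(PB, BD) = 90.00° ✓; |PB| = 8.300 ✓; bearing(P→M) − bearing(P→B) = 51.00° ✓; |PM| = 8.300 ✓; ∠(PM, MN) = 83.70° ✗; |MN| = 22.00 ✓.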